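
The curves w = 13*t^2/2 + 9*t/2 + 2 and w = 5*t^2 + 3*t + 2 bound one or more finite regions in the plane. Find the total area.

Set the curves equal: 13*t^2/2 + 9*t/2 + 2 = 5*t^2 + 3*t + 2, so 3*t^2/2 + 3*t/2 = 0, which factors as 3*t*(t + 1)/2 = 0. The curves meet at t = -1, 0.
On [-1, 0], w = 5*t^2 + 3*t + 2 is on top; that piece has area ∫[-1,0] (-(3*t^2/2 + 3*t/2)) dt = 1/4.

1/4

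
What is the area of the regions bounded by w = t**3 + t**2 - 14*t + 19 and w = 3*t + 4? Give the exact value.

568/3

Set the curves equal: t**3 + t**2 - 14*t + 19 = 3*t + 4, so t**3 + t**2 - 17*t + 15 = 0, which factors as (t - 3)*(t - 1)*(t + 5) = 0. The curves meet at t = -5, 1, 3.
On [-5, 1], w = t**3 + t**2 - 14*t + 19 is on top; that piece has area ∫[-5,1] (t**3 + t**2 - 17*t + 15) dt = 180.
On [1, 3], w = 3*t + 4 is on top; that piece has area ∫[1,3] (-(t**3 + t**2 - 17*t + 15)) dt = 28/3.
Total enclosed area = 180 + 28/3 = 568/3.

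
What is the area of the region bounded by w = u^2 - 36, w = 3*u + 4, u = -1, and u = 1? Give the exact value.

On [-1, 1], (u^2 - 36) - (3*u + 4) = u^2 - 3*u - 40 is ≤ 0 throughout, so the area is a single integral of |u^2 - 3*u - 40|.
∫[-1,1] (u^2 - 3*u - 40) du = -238/3; the area of that piece is 238/3.

238/3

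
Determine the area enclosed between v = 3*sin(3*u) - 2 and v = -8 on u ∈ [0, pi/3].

On [0, pi/3], (3*sin(3*u) - 2) - (-8) = 3*sin(3*u) + 6 is ≥ 0 throughout, so the area is a single integral of |3*sin(3*u) + 6|.
∫[0,pi/3] (3*sin(3*u) + 6) du = 2 + 2*pi.

2 + 2*pi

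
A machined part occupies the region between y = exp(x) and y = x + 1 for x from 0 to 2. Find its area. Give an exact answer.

-5 + exp(2)

On [0, 2], (exp(x)) - (x + 1) = -x + exp(x) - 1 is ≥ 0 throughout, so the area is a single integral of |-x + exp(x) - 1|.
∫[0,2] (-x + exp(x) - 1) dx = -5 + exp(2).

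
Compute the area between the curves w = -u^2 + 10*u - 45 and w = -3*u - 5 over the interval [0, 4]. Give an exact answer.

232/3

On [0, 4], (-u^2 + 10*u - 45) - (-3*u - 5) = -u^2 + 13*u - 40 is ≤ 0 throughout, so the area is a single integral of |-u^2 + 13*u - 40|.
∫[0,4] (-u^2 + 13*u - 40) du = -232/3; the area of that piece is 232/3.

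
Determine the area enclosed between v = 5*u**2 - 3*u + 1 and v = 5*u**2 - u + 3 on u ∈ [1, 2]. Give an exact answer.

5

On [1, 2], (5*u**2 - 3*u + 1) - (5*u**2 - u + 3) = -2*u - 2 is ≤ 0 throughout, so the area is a single integral of |-2*u - 2|.
∫[1,2] (-2*u - 2) du = -5; the area of that piece is 5.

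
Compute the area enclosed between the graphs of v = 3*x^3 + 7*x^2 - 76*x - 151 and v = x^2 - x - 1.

Set the curves equal: 3*x^3 + 7*x^2 - 76*x - 151 = x^2 - x - 1, so 3*x^3 + 6*x^2 - 75*x - 150 = 0, which factors as 3*(x - 5)*(x + 2)*(x + 5) = 0. The curves meet at x = -5, -2, 5.
On [-5, -2], v = 3*x^3 + 7*x^2 - 76*x - 151 is on top; that piece has area ∫[-5,-2] (3*x^3 + 6*x^2 - 75*x - 150) dx = 459/4.
On [-2, 5], v = x^2 - x - 1 is on top; that piece has area ∫[-2,5] (-(3*x^3 + 6*x^2 - 75*x - 150)) dx = 4459/4.
Total enclosed area = 459/4 + 4459/4 = 2459/2.

2459/2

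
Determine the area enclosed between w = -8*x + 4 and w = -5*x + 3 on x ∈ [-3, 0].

33/2

On [-3, 0], (-8*x + 4) - (-5*x + 3) = -3*x + 1 is ≥ 0 throughout, so the area is a single integral of |-3*x + 1|.
∫[-3,0] (-3*x + 1) dx = 33/2.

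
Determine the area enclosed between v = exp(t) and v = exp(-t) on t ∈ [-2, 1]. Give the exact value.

-4 + exp(-2) + exp(-1) + exp(1) + exp(2)

The difference (exp(t)) - (exp(-t)) = exp(t) - exp(-t) changes sign at t = 0 inside [-2, 1], so split the integral there.
∫[-2,0] (exp(t) - exp(-t)) dt = -exp(2) - exp(-2) + 2; the area of that piece is -2 + exp(-2) + exp(2).
∫[0,1] (exp(t) - exp(-t)) dt = -2 + exp(-1) + exp(1).
Total area = (-2 + exp(-2) + exp(2)) + (-2 + exp(-1) + exp(1)) = -4 + exp(-2) + exp(-1) + exp(1) + exp(2).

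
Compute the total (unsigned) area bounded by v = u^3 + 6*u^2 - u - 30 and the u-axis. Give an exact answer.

407/4

The curve meets the u-axis where u^3 + 6*u^2 - u - 30 = 0, i.e. (u - 2)*(u + 3)*(u + 5) = 0, at u = -5, -3, 2.
On [-5, -3] the curve lies above the axis; ∫[-5,-3] (u^3 + 6*u^2 - u - 30) du = 8, giving area 8.
On [-3, 2] the curve lies below the axis; ∫[-3,2] (u^3 + 6*u^2 - u - 30) du = -375/4, giving area 375/4.
Total area = 8 + 375/4 = 407/4.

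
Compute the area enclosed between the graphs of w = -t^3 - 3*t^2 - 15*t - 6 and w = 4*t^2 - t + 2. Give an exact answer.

37/12

Set the curves equal: -t^3 - 3*t^2 - 15*t - 6 = 4*t^2 - t + 2, so -t^3 - 7*t^2 - 14*t - 8 = 0, which factors as -(t + 1)*(t + 2)*(t + 4) = 0. The curves meet at t = -4, -2, -1.
On [-4, -2], w = 4*t^2 - t + 2 is on top; that piece has area ∫[-4,-2] (-(-t^3 - 7*t^2 - 14*t - 8)) dt = 8/3.
On [-2, -1], w = -t^3 - 3*t^2 - 15*t - 6 is on top; that piece has area ∫[-2,-1] (-t^3 - 7*t^2 - 14*t - 8) dt = 5/12.
Total enclosed area = 8/3 + 5/12 = 37/12.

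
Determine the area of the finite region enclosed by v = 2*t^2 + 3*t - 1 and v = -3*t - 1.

Set the curves equal: 2*t^2 + 3*t - 1 = -3*t - 1, so 2*t^2 + 6*t = 0, which factors as 2*t*(t + 3) = 0. The curves meet at t = -3, 0.
On [-3, 0], v = -3*t - 1 is on top; that piece has area ∫[-3,0] (-(2*t^2 + 6*t)) dt = 9.

9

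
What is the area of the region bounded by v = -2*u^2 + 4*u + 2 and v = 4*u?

Set the curves equal: -2*u^2 + 4*u + 2 = 4*u, so -2*u^2 + 2 = 0, which factors as -2*(u - 1)*(u + 1) = 0. The curves meet at u = -1, 1.
On [-1, 1], v = -2*u^2 + 4*u + 2 is on top; that piece has area ∫[-1,1] (-2*u^2 + 2) du = 8/3.

8/3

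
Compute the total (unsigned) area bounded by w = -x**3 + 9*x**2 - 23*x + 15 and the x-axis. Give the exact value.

The curve meets the x-axis where -x**3 + 9*x**2 - 23*x + 15 = 0, i.e. -(x - 5)*(x - 3)*(x - 1) = 0, at x = 1, 3, 5.
On [1, 3] the curve lies below the axis; ∫[1,3] (-x**3 + 9*x**2 - 23*x + 15) dx = -4, giving area 4.
On [3, 5] the curve lies above the axis; ∫[3,5] (-x**3 + 9*x**2 - 23*x + 15) dx = 4, giving area 4.
Total area = 4 + 4 = 8.

8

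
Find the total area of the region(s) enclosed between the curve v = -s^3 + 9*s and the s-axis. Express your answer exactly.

The curve meets the s-axis where -s^3 + 9*s = 0, i.e. -s*(s - 3)*(s + 3) = 0, at s = -3, 0, 3.
On [-3, 0] the curve lies below the axis; ∫[-3,0] (-s^3 + 9*s) ds = -81/4, giving area 81/4.
On [0, 3] the curve lies above the axis; ∫[0,3] (-s^3 + 9*s) ds = 81/4, giving area 81/4.
Total area = 81/4 + 81/4 = 81/2.

81/2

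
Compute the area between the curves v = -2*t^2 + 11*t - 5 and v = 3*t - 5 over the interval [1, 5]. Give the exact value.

The difference (-2*t^2 + 11*t - 5) - (3*t - 5) = -2*t^2 + 8*t changes sign at t = 4 inside [1, 5], so split the integral there.
∫[1,4] (-2*t^2 + 8*t) dt = 18.
∫[4,5] (-2*t^2 + 8*t) dt = -14/3; the area of that piece is 14/3.
Total area = 18 + 14/3 = 68/3.

68/3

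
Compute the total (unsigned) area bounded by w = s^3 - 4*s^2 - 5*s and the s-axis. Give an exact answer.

The curve meets the s-axis where s^3 - 4*s^2 - 5*s = 0, i.e. s*(s - 5)*(s + 1) = 0, at s = -1, 0, 5.
On [-1, 0] the curve lies above the axis; ∫[-1,0] (s^3 - 4*s^2 - 5*s) ds = 11/12, giving area 11/12.
On [0, 5] the curve lies below the axis; ∫[0,5] (s^3 - 4*s^2 - 5*s) ds = -875/12, giving area 875/12.
Total area = 11/12 + 875/12 = 443/6.

443/6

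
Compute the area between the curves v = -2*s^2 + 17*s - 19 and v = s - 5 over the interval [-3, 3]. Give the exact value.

The difference (-2*s^2 + 17*s - 19) - (s - 5) = -2*s^2 + 16*s - 14 changes sign at s = 1 inside [-3, 3], so split the integral there.
∫[-3,1] (-2*s^2 + 16*s - 14) ds = -416/3; the area of that piece is 416/3.
∫[1,3] (-2*s^2 + 16*s - 14) ds = 56/3.
Total area = 416/3 + 56/3 = 472/3.

472/3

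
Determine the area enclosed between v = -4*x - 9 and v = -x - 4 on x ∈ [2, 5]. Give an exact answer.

93/2

On [2, 5], (-4*x - 9) - (-x - 4) = -3*x - 5 is ≤ 0 throughout, so the area is a single integral of |-3*x - 5|.
∫[2,5] (-3*x - 5) dx = -93/2; the area of that piece is 93/2.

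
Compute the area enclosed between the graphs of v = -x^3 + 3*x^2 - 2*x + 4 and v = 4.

Set the curves equal: -x^3 + 3*x^2 - 2*x + 4 = 4, so -x^3 + 3*x^2 - 2*x = 0, which factors as -x*(x - 2)*(x - 1) = 0. The curves meet at x = 0, 1, 2.
On [0, 1], v = 4 is on top; that piece has area ∫[0,1] (-(-x^3 + 3*x^2 - 2*x)) dx = 1/4.
On [1, 2], v = -x^3 + 3*x^2 - 2*x + 4 is on top; that piece has area ∫[1,2] (-x^3 + 3*x^2 - 2*x) dx = 1/4.
Total enclosed area = 1/4 + 1/4 = 1/2.

1/2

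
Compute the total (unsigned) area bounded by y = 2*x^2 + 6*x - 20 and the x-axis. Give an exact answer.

The curve meets the x-axis where 2*x^2 + 6*x - 20 = 0, i.e. 2*(x - 2)*(x + 5) = 0, at x = -5, 2.
On [-5, 2] the curve lies below the axis; ∫[-5,2] (2*x^2 + 6*x - 20) dx = -343/3, giving area 343/3.

343/3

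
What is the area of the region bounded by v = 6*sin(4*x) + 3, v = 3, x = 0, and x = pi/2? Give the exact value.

6

The difference (6*sin(4*x) + 3) - (3) = 6*sin(4*x) changes sign at x = pi/4 inside [0, pi/2], so split the integral there.
∫[0,pi/4] (6*sin(4*x)) dx = 3.
∫[pi/4,pi/2] (6*sin(4*x)) dx = -3; the area of that piece is 3.
Total area = 3 + 3 = 6.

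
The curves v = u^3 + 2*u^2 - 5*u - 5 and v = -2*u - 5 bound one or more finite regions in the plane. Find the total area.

71/6

Set the curves equal: u^3 + 2*u^2 - 5*u - 5 = -2*u - 5, so u^3 + 2*u^2 - 3*u = 0, which factors as u*(u - 1)*(u + 3) = 0. The curves meet at u = -3, 0, 1.
On [-3, 0], v = u^3 + 2*u^2 - 5*u - 5 is on top; that piece has area ∫[-3,0] (u^3 + 2*u^2 - 3*u) du = 45/4.
On [0, 1], v = -2*u - 5 is on top; that piece has area ∫[0,1] (-(u^3 + 2*u^2 - 3*u)) du = 7/12.
Total enclosed area = 45/4 + 7/12 = 71/6.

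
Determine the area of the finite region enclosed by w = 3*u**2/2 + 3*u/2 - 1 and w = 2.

27/4

Set the curves equal: 3*u**2/2 + 3*u/2 - 1 = 2, so 3*u**2/2 + 3*u/2 - 3 = 0, which factors as 3*(u - 1)*(u + 2)/2 = 0. The curves meet at u = -2, 1.
On [-2, 1], w = 2 is on top; that piece has area ∫[-2,1] (-(3*u**2/2 + 3*u/2 - 3)) du = 27/4.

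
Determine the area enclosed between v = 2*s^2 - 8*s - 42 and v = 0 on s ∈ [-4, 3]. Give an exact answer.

The difference (2*s^2 - 8*s - 42) - (0) = 2*s^2 - 8*s - 42 changes sign at s = -3 inside [-4, 3], so split the integral there.
∫[-4,-3] (2*s^2 - 8*s - 42) ds = 32/3.
∫[-3,3] (2*s^2 - 8*s - 42) ds = -216; the area of that piece is 216.
Total area = 32/3 + 216 = 680/3.

680/3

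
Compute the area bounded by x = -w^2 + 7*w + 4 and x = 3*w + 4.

Both boundary curves give x as a function of w, so integrate with respect to w. Setting them equal: -w^2 + 4*w = 0, i.e. -w*(w - 4) = 0, so they meet at w = 0, 4.
For w in [0, 4], x = -w^2 + 7*w + 4 is on the right; area = ∫[0,4] (-w^2 + 4*w) dw = 32/3.

32/3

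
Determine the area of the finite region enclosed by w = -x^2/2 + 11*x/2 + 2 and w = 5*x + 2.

Set the curves equal: -x^2/2 + 11*x/2 + 2 = 5*x + 2, so -x^2/2 + x/2 = 0, which factors as -x*(x - 1)/2 = 0. The curves meet at x = 0, 1.
On [0, 1], w = -x^2/2 + 11*x/2 + 2 is on top; that piece has area ∫[0,1] (-x^2/2 + x/2) dx = 1/12.

1/12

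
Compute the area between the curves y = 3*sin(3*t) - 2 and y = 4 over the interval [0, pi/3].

-2 + 2*pi

On [0, pi/3], (3*sin(3*t) - 2) - (4) = 3*sin(3*t) - 6 is ≤ 0 throughout, so the area is a single integral of |3*sin(3*t) - 6|.
∫[0,pi/3] (3*sin(3*t) - 6) dt = 2 - 2*pi; the area of that piece is -2 + 2*pi.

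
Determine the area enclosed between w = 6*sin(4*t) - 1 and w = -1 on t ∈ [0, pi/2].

6

The difference (6*sin(4*t) - 1) - (-1) = 6*sin(4*t) changes sign at t = pi/4 inside [0, pi/2], so split the integral there.
∫[0,pi/4] (6*sin(4*t)) dt = 3.
∫[pi/4,pi/2] (6*sin(4*t)) dt = -3; the area of that piece is 3.
Total area = 3 + 3 = 6.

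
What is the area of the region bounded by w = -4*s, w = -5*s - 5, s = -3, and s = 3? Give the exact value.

On [-3, 3], (-4*s) - (-5*s - 5) = s + 5 is ≥ 0 throughout, so the area is a single integral of |s + 5|.
∫[-3,3] (s + 5) ds = 30.

30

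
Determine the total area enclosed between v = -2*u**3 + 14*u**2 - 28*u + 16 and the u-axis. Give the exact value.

37/6

The curve meets the u-axis where -2*u**3 + 14*u**2 - 28*u + 16 = 0, i.e. -2*(u - 4)*(u - 2)*(u - 1) = 0, at u = 1, 2, 4.
On [1, 2] the curve lies below the axis; ∫[1,2] (-2*u**3 + 14*u**2 - 28*u + 16) du = -5/6, giving area 5/6.
On [2, 4] the curve lies above the axis; ∫[2,4] (-2*u**3 + 14*u**2 - 28*u + 16) du = 16/3, giving area 16/3.
Total area = 5/6 + 16/3 = 37/6.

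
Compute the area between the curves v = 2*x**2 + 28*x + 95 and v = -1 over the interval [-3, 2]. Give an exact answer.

1300/3

On [-3, 2], (2*x**2 + 28*x + 95) - (-1) = 2*x**2 + 28*x + 96 is ≥ 0 throughout, so the area is a single integral of |2*x**2 + 28*x + 96|.
∫[-3,2] (2*x**2 + 28*x + 96) dx = 1300/3.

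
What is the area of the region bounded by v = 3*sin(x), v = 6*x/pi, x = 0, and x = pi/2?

3 - 3*pi/4

On [0, pi/2], (3*sin(x)) - (6*x/pi) = -6*x/pi + 3*sin(x) is ≥ 0 throughout, so the area is a single integral of |-6*x/pi + 3*sin(x)|.
∫[0,pi/2] (-6*x/pi + 3*sin(x)) dx = 3 - 3*pi/4.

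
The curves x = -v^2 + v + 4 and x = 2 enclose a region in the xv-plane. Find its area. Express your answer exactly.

Both boundary curves give x as a function of v, so integrate with respect to v. Setting them equal: -v^2 + v + 2 = 0, i.e. -(v - 2)*(v + 1) = 0, so they meet at v = -1, 2.
For v in [-1, 2], x = -v^2 + v + 4 is on the right; area = ∫[-1,2] (-v^2 + v + 2) dv = 9/2.

9/2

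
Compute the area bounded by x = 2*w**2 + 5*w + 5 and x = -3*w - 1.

8/3

Both boundary curves give x as a function of w, so integrate with respect to w. Setting them equal: 2*w**2 + 8*w + 6 = 0, i.e. 2*(w + 1)*(w + 3) = 0, so they meet at w = -3, -1.
For w in [-3, -1], x = 2*w**2 + 5*w + 5 is on the left; area = ∫[-3,-1] (-(2*w**2 + 8*w + 6)) dw = 8/3.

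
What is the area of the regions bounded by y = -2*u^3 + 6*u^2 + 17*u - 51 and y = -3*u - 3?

407/2

Set the curves equal: -2*u^3 + 6*u^2 + 17*u - 51 = -3*u - 3, so -2*u^3 + 6*u^2 + 20*u - 48 = 0, which factors as -2*(u - 4)*(u - 2)*(u + 3) = 0. The curves meet at u = -3, 2, 4.
On [-3, 2], y = -3*u - 3 is on top; that piece has area ∫[-3,2] (-(-2*u^3 + 6*u^2 + 20*u - 48)) du = 375/2.
On [2, 4], y = -2*u^3 + 6*u^2 + 17*u - 51 is on top; that piece has area ∫[2,4] (-2*u^3 + 6*u^2 + 20*u - 48) du = 16.
Total enclosed area = 375/2 + 16 = 407/2.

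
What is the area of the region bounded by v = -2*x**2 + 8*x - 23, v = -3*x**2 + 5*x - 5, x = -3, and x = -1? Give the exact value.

118/3

On [-3, -1], (-2*x**2 + 8*x - 23) - (-3*x**2 + 5*x - 5) = x**2 + 3*x - 18 is ≤ 0 throughout, so the area is a single integral of |x**2 + 3*x - 18|.
∫[-3,-1] (x**2 + 3*x - 18) dx = -118/3; the area of that piece is 118/3.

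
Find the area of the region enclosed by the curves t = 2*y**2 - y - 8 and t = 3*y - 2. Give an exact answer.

Both boundary curves give t as a function of y, so integrate with respect to y. Setting them equal: 2*y**2 - 4*y - 6 = 0, i.e. 2*(y - 3)*(y + 1) = 0, so they meet at y = -1, 3.
For y in [-1, 3], t = 2*y**2 - y - 8 is on the left; area = ∫[-1,3] (-(2*y**2 - 4*y - 6)) dy = 64/3.

64/3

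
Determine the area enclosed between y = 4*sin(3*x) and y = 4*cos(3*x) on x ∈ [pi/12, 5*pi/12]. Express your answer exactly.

On [pi/12, 5*pi/12], (4*sin(3*x)) - (4*cos(3*x)) = 4*sin(3*x) - 4*cos(3*x) is ≥ 0 throughout, so the area is a single integral of |4*sin(3*x) - 4*cos(3*x)|.
∫[pi/12,5*pi/12] (4*sin(3*x) - 4*cos(3*x)) dx = 8*sqrt(2)/3.

8*sqrt(2)/3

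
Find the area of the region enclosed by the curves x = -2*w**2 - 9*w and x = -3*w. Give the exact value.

Both boundary curves give x as a function of w, so integrate with respect to w. Setting them equal: -2*w**2 - 6*w = 0, i.e. -2*w*(w + 3) = 0, so they meet at w = -3, 0.
For w in [-3, 0], x = -2*w**2 - 9*w is on the right; area = ∫[-3,0] (-2*w**2 - 6*w) dw = 9.

9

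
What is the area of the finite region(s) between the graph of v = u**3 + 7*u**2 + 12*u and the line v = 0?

The curve meets the u-axis where u**3 + 7*u**2 + 12*u = 0, i.e. u*(u + 3)*(u + 4) = 0, at u = -4, -3, 0.
On [-4, -3] the curve lies above the axis; ∫[-4,-3] (u**3 + 7*u**2 + 12*u) du = 7/12, giving area 7/12.
On [-3, 0] the curve lies below the axis; ∫[-3,0] (u**3 + 7*u**2 + 12*u) du = -45/4, giving area 45/4.
Total area = 7/12 + 45/4 = 71/6.

71/6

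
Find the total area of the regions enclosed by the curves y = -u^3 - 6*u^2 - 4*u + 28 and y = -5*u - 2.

407/4

Set the curves equal: -u^3 - 6*u^2 - 4*u + 28 = -5*u - 2, so -u^3 - 6*u^2 + u + 30 = 0, which factors as -(u - 2)*(u + 3)*(u + 5) = 0. The curves meet at u = -5, -3, 2.
On [-5, -3], y = -5*u - 2 is on top; that piece has area ∫[-5,-3] (-(-u^3 - 6*u^2 + u + 30)) du = 8.
On [-3, 2], y = -u^3 - 6*u^2 - 4*u + 28 is on top; that piece has area ∫[-3,2] (-u^3 - 6*u^2 + u + 30) du = 375/4.
Total enclosed area = 8 + 375/4 = 407/4.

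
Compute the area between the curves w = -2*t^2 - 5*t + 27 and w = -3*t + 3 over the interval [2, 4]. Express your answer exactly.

14

The difference (-2*t^2 - 5*t + 27) - (-3*t + 3) = -2*t^2 - 2*t + 24 changes sign at t = 3 inside [2, 4], so split the integral there.
∫[2,3] (-2*t^2 - 2*t + 24) dt = 19/3.
∫[3,4] (-2*t^2 - 2*t + 24) dt = -23/3; the area of that piece is 23/3.
Total area = 19/3 + 23/3 = 14.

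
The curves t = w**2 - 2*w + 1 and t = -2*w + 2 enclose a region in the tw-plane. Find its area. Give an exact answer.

Both boundary curves give t as a function of w, so integrate with respect to w. Setting them equal: w**2 - 1 = 0, i.e. (w - 1)*(w + 1) = 0, so they meet at w = -1, 1.
For w in [-1, 1], t = w**2 - 2*w + 1 is on the left; area = ∫[-1,1] (-(w**2 - 1)) dw = 4/3.

4/3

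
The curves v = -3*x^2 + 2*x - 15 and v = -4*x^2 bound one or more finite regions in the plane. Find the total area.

256/3

Set the curves equal: -3*x^2 + 2*x - 15 = -4*x^2, so x^2 + 2*x - 15 = 0, which factors as (x - 3)*(x + 5) = 0. The curves meet at x = -5, 3.
On [-5, 3], v = -4*x^2 is on top; that piece has area ∫[-5,3] (-(x^2 + 2*x - 15)) dx = 256/3.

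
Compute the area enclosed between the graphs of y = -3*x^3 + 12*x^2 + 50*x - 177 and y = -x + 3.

Set the curves equal: -3*x^3 + 12*x^2 + 50*x - 177 = -x + 3, so -3*x^3 + 12*x^2 + 51*x - 180 = 0, which factors as -3*(x - 5)*(x - 3)*(x + 4) = 0. The curves meet at x = -4, 3, 5.
On [-4, 3], y = -x + 3 is on top; that piece has area ∫[-4,3] (-(-3*x^3 + 12*x^2 + 51*x - 180)) dx = 3773/4.
On [3, 5], y = -3*x^3 + 12*x^2 + 50*x - 177 is on top; that piece has area ∫[3,5] (-3*x^3 + 12*x^2 + 51*x - 180) dx = 32.
Total enclosed area = 3773/4 + 32 = 3901/4.

3901/4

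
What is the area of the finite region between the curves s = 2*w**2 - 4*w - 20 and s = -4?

72

Both boundary curves give s as a function of w, so integrate with respect to w. Setting them equal: 2*w**2 - 4*w - 16 = 0, i.e. 2*(w - 4)*(w + 2) = 0, so they meet at w = -2, 4.
For w in [-2, 4], s = 2*w**2 - 4*w - 20 is on the left; area = ∫[-2,4] (-(2*w**2 - 4*w - 16)) dw = 72.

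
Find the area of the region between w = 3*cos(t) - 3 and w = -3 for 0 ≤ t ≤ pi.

6

The difference (3*cos(t) - 3) - (-3) = 3*cos(t) changes sign at t = pi/2 inside [0, pi], so split the integral there.
∫[0,pi/2] (3*cos(t)) dt = 3.
∫[pi/2,pi] (3*cos(t)) dt = -3; the area of that piece is 3.
Total area = 3 + 3 = 6.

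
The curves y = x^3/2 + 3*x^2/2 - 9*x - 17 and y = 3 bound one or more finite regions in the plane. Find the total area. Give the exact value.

999/8

Set the curves equal: x^3/2 + 3*x^2/2 - 9*x - 17 = 3, so x^3/2 + 3*x^2/2 - 9*x - 20 = 0, which factors as (x - 4)*(x + 2)*(x + 5)/2 = 0. The curves meet at x = -5, -2, 4.
On [-5, -2], y = x^3/2 + 3*x^2/2 - 9*x - 17 is on top; that piece has area ∫[-5,-2] (x^3/2 + 3*x^2/2 - 9*x - 20) dx = 135/8.
On [-2, 4], y = 3 is on top; that piece has area ∫[-2,4] (-(x^3/2 + 3*x^2/2 - 9*x - 20)) dx = 108.
Total enclosed area = 135/8 + 108 = 999/8.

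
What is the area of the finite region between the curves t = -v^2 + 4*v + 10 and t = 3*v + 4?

125/6

Both boundary curves give t as a function of v, so integrate with respect to v. Setting them equal: -v^2 + v + 6 = 0, i.e. -(v - 3)*(v + 2) = 0, so they meet at v = -2, 3.
For v in [-2, 3], t = -v^2 + 4*v + 10 is on the right; area = ∫[-2,3] (-v^2 + v + 6) dv = 125/6.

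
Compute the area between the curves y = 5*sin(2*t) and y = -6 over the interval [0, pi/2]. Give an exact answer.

5 + 3*pi

On [0, pi/2], (5*sin(2*t)) - (-6) = 5*sin(2*t) + 6 is ≥ 0 throughout, so the area is a single integral of |5*sin(2*t) + 6|.
∫[0,pi/2] (5*sin(2*t) + 6) dt = 5 + 3*pi.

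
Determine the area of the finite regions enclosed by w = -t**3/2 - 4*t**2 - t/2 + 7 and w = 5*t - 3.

Set the curves equal: -t**3/2 - 4*t**2 - t/2 + 7 = 5*t - 3, so -t**3/2 - 4*t**2 - 11*t/2 + 10 = 0, which factors as -(t - 1)*(t + 4)*(t + 5)/2 = 0. The curves meet at t = -5, -4, 1.
On [-5, -4], w = 5*t - 3 is on top; that piece has area ∫[-5,-4] (-(-t**3/2 - 4*t**2 - 11*t/2 + 10)) dt = 11/24.
On [-4, 1], w = -t**3/2 - 4*t**2 - t/2 + 7 is on top; that piece has area ∫[-4,1] (-t**3/2 - 4*t**2 - 11*t/2 + 10) dt = 875/24.
Total enclosed area = 11/24 + 875/24 = 443/12.

443/12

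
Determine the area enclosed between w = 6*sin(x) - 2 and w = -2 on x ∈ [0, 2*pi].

The difference (6*sin(x) - 2) - (-2) = 6*sin(x) changes sign at x = pi inside [0, 2*pi], so split the integral there.
∫[0,pi] (6*sin(x)) dx = 12.
∫[pi,2*pi] (6*sin(x)) dx = -12; the area of that piece is 12.
Total area = 12 + 12 = 24.

24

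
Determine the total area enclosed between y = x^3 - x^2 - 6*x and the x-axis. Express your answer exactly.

253/12

The curve meets the x-axis where x^3 - x^2 - 6*x = 0, i.e. x*(x - 3)*(x + 2) = 0, at x = -2, 0, 3.
On [-2, 0] the curve lies above the axis; ∫[-2,0] (x^3 - x^2 - 6*x) dx = 16/3, giving area 16/3.
On [0, 3] the curve lies below the axis; ∫[0,3] (x^3 - x^2 - 6*x) dx = -63/4, giving area 63/4.
Total area = 16/3 + 63/4 = 253/12.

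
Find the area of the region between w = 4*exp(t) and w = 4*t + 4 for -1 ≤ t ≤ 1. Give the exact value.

On [-1, 1], (4*exp(t)) - (4*t + 4) = -4*t + 4*exp(t) - 4 is ≥ 0 throughout, so the area is a single integral of |-4*t + 4*exp(t) - 4|.
∫[-1,1] (-4*t + 4*exp(t) - 4) dt = -8 - 4*exp(-1) + 4*exp(1).

-8 - 4*exp(-1) + 4*exp(1)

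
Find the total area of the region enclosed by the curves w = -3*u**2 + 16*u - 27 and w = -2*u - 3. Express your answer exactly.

Set the curves equal: -3*u**2 + 16*u - 27 = -2*u - 3, so -3*u**2 + 18*u - 24 = 0, which factors as -3*(u - 4)*(u - 2) = 0. The curves meet at u = 2, 4.
On [2, 4], w = -3*u**2 + 16*u - 27 is on top; that piece has area ∫[2,4] (-3*u**2 + 18*u - 24) du = 4.

4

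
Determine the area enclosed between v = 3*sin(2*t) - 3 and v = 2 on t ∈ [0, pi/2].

On [0, pi/2], (3*sin(2*t) - 3) - (2) = 3*sin(2*t) - 5 is ≤ 0 throughout, so the area is a single integral of |3*sin(2*t) - 5|.
∫[0,pi/2] (3*sin(2*t) - 5) dt = 3 - 5*pi/2; the area of that piece is -3 + 5*pi/2.

-3 + 5*pi/2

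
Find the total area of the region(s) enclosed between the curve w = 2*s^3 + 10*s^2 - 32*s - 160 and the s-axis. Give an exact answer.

The curve meets the s-axis where 2*s^3 + 10*s^2 - 32*s - 160 = 0, i.e. 2*(s - 4)*(s + 4)*(s + 5) = 0, at s = -5, -4, 4.
On [-5, -4] the curve lies above the axis; ∫[-5,-4] (2*s^3 + 10*s^2 - 32*s - 160) ds = 17/6, giving area 17/6.
On [-4, 4] the curve lies below the axis; ∫[-4,4] (2*s^3 + 10*s^2 - 32*s - 160) ds = -2560/3, giving area 2560/3.
Total area = 17/6 + 2560/3 = 5137/6.

5137/6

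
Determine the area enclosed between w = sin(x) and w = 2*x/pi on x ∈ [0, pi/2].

1 - pi/4

On [0, pi/2], (sin(x)) - (2*x/pi) = -2*x/pi + sin(x) is ≥ 0 throughout, so the area is a single integral of |-2*x/pi + sin(x)|.
∫[0,pi/2] (-2*x/pi + sin(x)) dx = 1 - pi/4.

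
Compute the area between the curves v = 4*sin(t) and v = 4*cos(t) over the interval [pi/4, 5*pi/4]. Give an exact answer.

On [pi/4, 5*pi/4], (4*sin(t)) - (4*cos(t)) = 4*sin(t) - 4*cos(t) is ≥ 0 throughout, so the area is a single integral of |4*sin(t) - 4*cos(t)|.
∫[pi/4,5*pi/4] (4*sin(t) - 4*cos(t)) dt = 8*sqrt(2).

8*sqrt(2)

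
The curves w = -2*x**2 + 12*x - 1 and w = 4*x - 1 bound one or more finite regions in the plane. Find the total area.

Set the curves equal: -2*x**2 + 12*x - 1 = 4*x - 1, so -2*x**2 + 8*x = 0, which factors as -2*x*(x - 4) = 0. The curves meet at x = 0, 4.
On [0, 4], w = -2*x**2 + 12*x - 1 is on top; that piece has area ∫[0,4] (-2*x**2 + 8*x) dx = 64/3.

64/3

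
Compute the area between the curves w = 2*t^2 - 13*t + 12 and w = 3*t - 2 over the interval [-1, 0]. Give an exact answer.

On [-1, 0], (2*t^2 - 13*t + 12) - (3*t - 2) = 2*t^2 - 16*t + 14 is ≥ 0 throughout, so the area is a single integral of |2*t^2 - 16*t + 14|.
∫[-1,0] (2*t^2 - 16*t + 14) dt = 68/3.

68/3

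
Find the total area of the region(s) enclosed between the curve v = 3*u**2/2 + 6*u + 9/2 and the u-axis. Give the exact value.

2

The curve meets the u-axis where 3*u**2/2 + 6*u + 9/2 = 0, i.e. 3*(u + 1)*(u + 3)/2 = 0, at u = -3, -1.
On [-3, -1] the curve lies below the axis; ∫[-3,-1] (3*u**2/2 + 6*u + 9/2) du = -2, giving area 2.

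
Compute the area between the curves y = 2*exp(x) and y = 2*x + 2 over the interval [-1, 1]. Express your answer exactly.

-4 - 2*exp(-1) + 2*exp(1)

On [-1, 1], (2*exp(x)) - (2*x + 2) = -2*x + 2*exp(x) - 2 is ≥ 0 throughout, so the area is a single integral of |-2*x + 2*exp(x) - 2|.
∫[-1,1] (-2*x + 2*exp(x) - 2) dx = -4 - 2*exp(-1) + 2*exp(1).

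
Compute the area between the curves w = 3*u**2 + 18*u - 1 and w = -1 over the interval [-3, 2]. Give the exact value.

98

The difference (3*u**2 + 18*u - 1) - (-1) = 3*u**2 + 18*u changes sign at u = 0 inside [-3, 2], so split the integral there.
∫[-3,0] (3*u**2 + 18*u) du = -54; the area of that piece is 54.
∫[0,2] (3*u**2 + 18*u) du = 44.
Total area = 54 + 44 = 98.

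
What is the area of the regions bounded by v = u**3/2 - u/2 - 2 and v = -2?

Set the curves equal: u**3/2 - u/2 - 2 = -2, so u**3/2 - u/2 = 0, which factors as u*(u - 1)*(u + 1)/2 = 0. The curves meet at u = -1, 0, 1.
On [-1, 0], v = u**3/2 - u/2 - 2 is on top; that piece has area ∫[-1,0] (u**3/2 - u/2) du = 1/8.
On [0, 1], v = -2 is on top; that piece has area ∫[0,1] (-(u**3/2 - u/2)) du = 1/8.
Total enclosed area = 1/8 + 1/8 = 1/4.

1/4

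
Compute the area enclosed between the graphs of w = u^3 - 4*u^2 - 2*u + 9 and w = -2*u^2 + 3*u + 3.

Set the curves equal: u^3 - 4*u^2 - 2*u + 9 = -2*u^2 + 3*u + 3, so u^3 - 2*u^2 - 5*u + 6 = 0, which factors as (u - 3)*(u - 1)*(u + 2) = 0. The curves meet at u = -2, 1, 3.
On [-2, 1], w = u^3 - 4*u^2 - 2*u + 9 is on top; that piece has area ∫[-2,1] (u^3 - 2*u^2 - 5*u + 6) du = 63/4.
On [1, 3], w = -2*u^2 + 3*u + 3 is on top; that piece has area ∫[1,3] (-(u^3 - 2*u^2 - 5*u + 6)) du = 16/3.
Total enclosed area = 63/4 + 16/3 = 253/12.

253/12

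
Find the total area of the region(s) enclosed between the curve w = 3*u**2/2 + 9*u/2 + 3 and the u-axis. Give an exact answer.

The curve meets the u-axis where 3*u**2/2 + 9*u/2 + 3 = 0, i.e. 3*(u + 1)*(u + 2)/2 = 0, at u = -2, -1.
On [-2, -1] the curve lies below the axis; ∫[-2,-1] (3*u**2/2 + 9*u/2 + 3) du = -1/4, giving area 1/4.

1/4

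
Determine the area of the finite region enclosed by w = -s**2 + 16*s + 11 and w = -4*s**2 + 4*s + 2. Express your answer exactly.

Set the curves equal: -s**2 + 16*s + 11 = -4*s**2 + 4*s + 2, so 3*s**2 + 12*s + 9 = 0, which factors as 3*(s + 1)*(s + 3) = 0. The curves meet at s = -3, -1.
On [-3, -1], w = -4*s**2 + 4*s + 2 is on top; that piece has area ∫[-3,-1] (-(3*s**2 + 12*s + 9)) ds = 4.

4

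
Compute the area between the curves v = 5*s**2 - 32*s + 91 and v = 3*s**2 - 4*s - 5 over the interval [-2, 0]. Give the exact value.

On [-2, 0], (5*s**2 - 32*s + 91) - (3*s**2 - 4*s - 5) = 2*s**2 - 28*s + 96 is ≥ 0 throughout, so the area is a single integral of |2*s**2 - 28*s + 96|.
∫[-2,0] (2*s**2 - 28*s + 96) ds = 760/3.

760/3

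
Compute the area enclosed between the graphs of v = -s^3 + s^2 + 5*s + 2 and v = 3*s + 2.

37/12

Set the curves equal: -s^3 + s^2 + 5*s + 2 = 3*s + 2, so -s^3 + s^2 + 2*s = 0, which factors as -s*(s - 2)*(s + 1) = 0. The curves meet at s = -1, 0, 2.
On [-1, 0], v = 3*s + 2 is on top; that piece has area ∫[-1,0] (-(-s^3 + s^2 + 2*s)) ds = 5/12.
On [0, 2], v = -s^3 + s^2 + 5*s + 2 is on top; that piece has area ∫[0,2] (-s^3 + s^2 + 2*s) ds = 8/3.
Total enclosed area = 5/12 + 8/3 = 37/12.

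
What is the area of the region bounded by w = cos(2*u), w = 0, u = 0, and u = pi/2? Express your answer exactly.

1

The difference (cos(2*u)) - (0) = cos(2*u) changes sign at u = pi/4 inside [0, pi/2], so split the integral there.
∫[0,pi/4] (cos(2*u)) du = 1/2.
∫[pi/4,pi/2] (cos(2*u)) du = -1/2; the area of that piece is 1/2.
Total area = 1/2 + 1/2 = 1.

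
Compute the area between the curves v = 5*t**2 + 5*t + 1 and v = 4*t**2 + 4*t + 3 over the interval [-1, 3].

12

The difference (5*t**2 + 5*t + 1) - (4*t**2 + 4*t + 3) = t**2 + t - 2 changes sign at t = 1 inside [-1, 3], so split the integral there.
∫[-1,1] (t**2 + t - 2) dt = -10/3; the area of that piece is 10/3.
∫[1,3] (t**2 + t - 2) dt = 26/3.
Total area = 10/3 + 26/3 = 12.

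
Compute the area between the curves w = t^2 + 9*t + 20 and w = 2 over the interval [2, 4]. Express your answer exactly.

326/3

On [2, 4], (t^2 + 9*t + 20) - (2) = t^2 + 9*t + 18 is ≥ 0 throughout, so the area is a single integral of |t^2 + 9*t + 18|.
∫[2,4] (t^2 + 9*t + 18) dt = 326/3.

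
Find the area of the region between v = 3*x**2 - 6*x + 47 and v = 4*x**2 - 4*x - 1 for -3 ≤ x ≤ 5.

952/3

On [-3, 5], (3*x**2 - 6*x + 47) - (4*x**2 - 4*x - 1) = -x**2 - 2*x + 48 is ≥ 0 throughout, so the area is a single integral of |-x**2 - 2*x + 48|.
∫[-3,5] (-x**2 - 2*x + 48) dx = 952/3.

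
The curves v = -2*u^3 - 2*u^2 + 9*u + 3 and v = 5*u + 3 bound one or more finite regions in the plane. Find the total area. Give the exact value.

37/6

Set the curves equal: -2*u^3 - 2*u^2 + 9*u + 3 = 5*u + 3, so -2*u^3 - 2*u^2 + 4*u = 0, which factors as -2*u*(u - 1)*(u + 2) = 0. The curves meet at u = -2, 0, 1.
On [-2, 0], v = 5*u + 3 is on top; that piece has area ∫[-2,0] (-(-2*u^3 - 2*u^2 + 4*u)) du = 16/3.
On [0, 1], v = -2*u^3 - 2*u^2 + 9*u + 3 is on top; that piece has area ∫[0,1] (-2*u^3 - 2*u^2 + 4*u) du = 5/6.
Total enclosed area = 16/3 + 5/6 = 37/6.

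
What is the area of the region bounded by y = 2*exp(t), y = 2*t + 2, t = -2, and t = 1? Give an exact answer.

-3 - 2*exp(-2) + 2*exp(1)

On [-2, 1], (2*exp(t)) - (2*t + 2) = -2*t + 2*exp(t) - 2 is ≥ 0 throughout, so the area is a single integral of |-2*t + 2*exp(t) - 2|.
∫[-2,1] (-2*t + 2*exp(t) - 2) dt = -3 - 2*exp(-2) + 2*exp(1).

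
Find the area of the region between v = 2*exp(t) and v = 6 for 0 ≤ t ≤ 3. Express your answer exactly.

-28 + 12*log(3) + 2*exp(3)

The difference (2*exp(t)) - (6) = 2*exp(t) - 6 changes sign at t = log(3) inside [0, 3], so split the integral there.
∫[0,log(3)] (2*exp(t) - 6) dt = 4 - log(729); the area of that piece is -4 + log(729).
∫[log(3),3] (2*exp(t) - 6) dt = -24 + 6*log(3) + 2*exp(3).
Total area = (-4 + log(729)) + (-24 + 6*log(3) + 2*exp(3)) = -28 + 12*log(3) + 2*exp(3).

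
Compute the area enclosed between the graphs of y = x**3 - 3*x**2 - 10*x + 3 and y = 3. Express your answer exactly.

407/4

Set the curves equal: x**3 - 3*x**2 - 10*x + 3 = 3, so x**3 - 3*x**2 - 10*x = 0, which factors as x*(x - 5)*(x + 2) = 0. The curves meet at x = -2, 0, 5.
On [-2, 0], y = x**3 - 3*x**2 - 10*x + 3 is on top; that piece has area ∫[-2,0] (x**3 - 3*x**2 - 10*x) dx = 8.
On [0, 5], y = 3 is on top; that piece has area ∫[0,5] (-(x**3 - 3*x**2 - 10*x)) dx = 375/4.
Total enclosed area = 8 + 375/4 = 407/4.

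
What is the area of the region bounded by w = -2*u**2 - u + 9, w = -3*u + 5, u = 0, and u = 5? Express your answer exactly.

155/3

The difference (-2*u**2 - u + 9) - (-3*u + 5) = -2*u**2 + 2*u + 4 changes sign at u = 2 inside [0, 5], so split the integral there.
∫[0,2] (-2*u**2 + 2*u + 4) du = 20/3.
∫[2,5] (-2*u**2 + 2*u + 4) du = -45; the area of that piece is 45.
Total area = 20/3 + 45 = 155/3.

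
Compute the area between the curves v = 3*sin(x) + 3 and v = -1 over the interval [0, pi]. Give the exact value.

On [0, pi], (3*sin(x) + 3) - (-1) = 3*sin(x) + 4 is ≥ 0 throughout, so the area is a single integral of |3*sin(x) + 4|.
∫[0,pi] (3*sin(x) + 4) dx = 6 + 4*pi.

6 + 4*pi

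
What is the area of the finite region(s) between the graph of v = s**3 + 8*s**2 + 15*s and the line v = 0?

The curve meets the s-axis where s**3 + 8*s**2 + 15*s = 0, i.e. s*(s + 3)*(s + 5) = 0, at s = -5, -3, 0.
On [-5, -3] the curve lies above the axis; ∫[-5,-3] (s**3 + 8*s**2 + 15*s) ds = 16/3, giving area 16/3.
On [-3, 0] the curve lies below the axis; ∫[-3,0] (s**3 + 8*s**2 + 15*s) ds = -63/4, giving area 63/4.
Total area = 16/3 + 63/4 = 253/12.

253/12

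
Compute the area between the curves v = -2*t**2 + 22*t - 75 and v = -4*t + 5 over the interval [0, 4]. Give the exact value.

On [0, 4], (-2*t**2 + 22*t - 75) - (-4*t + 5) = -2*t**2 + 26*t - 80 is ≤ 0 throughout, so the area is a single integral of |-2*t**2 + 26*t - 80|.
∫[0,4] (-2*t**2 + 26*t - 80) dt = -464/3; the area of that piece is 464/3.

464/3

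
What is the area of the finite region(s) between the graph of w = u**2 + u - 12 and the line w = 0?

343/6

The curve meets the u-axis where u**2 + u - 12 = 0, i.e. (u - 3)*(u + 4) = 0, at u = -4, 3.
On [-4, 3] the curve lies below the axis; ∫[-4,3] (u**2 + u - 12) du = -343/6, giving area 343/6.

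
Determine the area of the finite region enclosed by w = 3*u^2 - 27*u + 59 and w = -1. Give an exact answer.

Set the curves equal: 3*u^2 - 27*u + 59 = -1, so 3*u^2 - 27*u + 60 = 0, which factors as 3*(u - 5)*(u - 4) = 0. The curves meet at u = 4, 5.
On [4, 5], w = -1 is on top; that piece has area ∫[4,5] (-(3*u^2 - 27*u + 60)) du = 1/2.

1/2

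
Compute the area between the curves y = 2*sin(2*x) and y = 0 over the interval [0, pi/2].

2

On [0, pi/2], (2*sin(2*x)) - (0) = 2*sin(2*x) is ≥ 0 throughout, so the area is a single integral of |2*sin(2*x)|.
∫[0,pi/2] (2*sin(2*x)) dx = 2.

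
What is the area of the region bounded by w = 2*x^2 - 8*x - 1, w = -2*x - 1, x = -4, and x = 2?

The difference (2*x^2 - 8*x - 1) - (-2*x - 1) = 2*x^2 - 6*x changes sign at x = 0 inside [-4, 2], so split the integral there.
∫[-4,0] (2*x^2 - 6*x) dx = 272/3.
∫[0,2] (2*x^2 - 6*x) dx = -20/3; the area of that piece is 20/3.
Total area = 272/3 + 20/3 = 292/3.

292/3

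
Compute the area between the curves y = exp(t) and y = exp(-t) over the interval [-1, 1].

-4 + 2*exp(-1) + 2*exp(1)

The difference (exp(t)) - (exp(-t)) = exp(t) - exp(-t) changes sign at t = 0 inside [-1, 1], so split the integral there.
∫[-1,0] (exp(t) - exp(-t)) dt = -exp(1) - exp(-1) + 2; the area of that piece is -2 + exp(-1) + exp(1).
∫[0,1] (exp(t) - exp(-t)) dt = -2 + exp(-1) + exp(1).
Total area = (-2 + exp(-1) + exp(1)) + (-2 + exp(-1) + exp(1)) = -4 + 2*exp(-1) + 2*exp(1).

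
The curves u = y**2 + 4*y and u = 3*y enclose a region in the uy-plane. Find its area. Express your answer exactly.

Both boundary curves give u as a function of y, so integrate with respect to y. Setting them equal: y**2 + y = 0, i.e. y*(y + 1) = 0, so they meet at y = -1, 0.
For y in [-1, 0], u = y**2 + 4*y is on the left; area = ∫[-1,0] (-(y**2 + y)) dy = 1/6.

1/6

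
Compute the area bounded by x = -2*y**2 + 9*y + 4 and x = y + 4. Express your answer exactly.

64/3

Both boundary curves give x as a function of y, so integrate with respect to y. Setting them equal: -2*y**2 + 8*y = 0, i.e. -2*y*(y - 4) = 0, so they meet at y = 0, 4.
For y in [0, 4], x = -2*y**2 + 9*y + 4 is on the right; area = ∫[0,4] (-2*y**2 + 8*y) dy = 64/3.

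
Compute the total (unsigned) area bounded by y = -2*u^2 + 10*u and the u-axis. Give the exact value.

125/3

The curve meets the u-axis where -2*u^2 + 10*u = 0, i.e. -2*u*(u - 5) = 0, at u = 0, 5.
On [0, 5] the curve lies above the axis; ∫[0,5] (-2*u^2 + 10*u) du = 125/3, giving area 125/3.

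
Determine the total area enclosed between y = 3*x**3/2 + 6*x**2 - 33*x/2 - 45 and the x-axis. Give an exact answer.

The curve meets the x-axis where 3*x**3/2 + 6*x**2 - 33*x/2 - 45 = 0, i.e. 3*(x - 3)*(x + 2)*(x + 5)/2 = 0, at x = -5, -2, 3.
On [-5, -2] the curve lies above the axis; ∫[-5,-2] (3*x**3/2 + 6*x**2 - 33*x/2 - 45) dx = 351/8, giving area 351/8.
On [-2, 3] the curve lies below the axis; ∫[-2,3] (3*x**3/2 + 6*x**2 - 33*x/2 - 45) dx = -1375/8, giving area 1375/8.
Total area = 351/8 + 1375/8 = 863/4.

863/4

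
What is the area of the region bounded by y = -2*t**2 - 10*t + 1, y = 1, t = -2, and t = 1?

The difference (-2*t**2 - 10*t + 1) - (1) = -2*t**2 - 10*t changes sign at t = 0 inside [-2, 1], so split the integral there.
∫[-2,0] (-2*t**2 - 10*t) dt = 44/3.
∫[0,1] (-2*t**2 - 10*t) dt = -17/3; the area of that piece is 17/3.
Total area = 44/3 + 17/3 = 61/3.

61/3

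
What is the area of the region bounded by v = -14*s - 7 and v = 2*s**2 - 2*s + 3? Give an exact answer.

64/3

Set the curves equal: -14*s - 7 = 2*s**2 - 2*s + 3, so -2*s**2 - 12*s - 10 = 0, which factors as -2*(s + 1)*(s + 5) = 0. The curves meet at s = -5, -1.
On [-5, -1], v = -14*s - 7 is on top; that piece has area ∫[-5,-1] (-2*s**2 - 12*s - 10) ds = 64/3.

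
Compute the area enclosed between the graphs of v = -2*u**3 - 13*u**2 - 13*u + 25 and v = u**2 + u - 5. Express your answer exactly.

296/3

Set the curves equal: -2*u**3 - 13*u**2 - 13*u + 25 = u**2 + u - 5, so -2*u**3 - 14*u**2 - 14*u + 30 = 0, which factors as -2*(u - 1)*(u + 3)*(u + 5) = 0. The curves meet at u = -5, -3, 1.
On [-5, -3], v = u**2 + u - 5 is on top; that piece has area ∫[-5,-3] (-(-2*u**3 - 14*u**2 - 14*u + 30)) du = 40/3.
On [-3, 1], v = -2*u**3 - 13*u**2 - 13*u + 25 is on top; that piece has area ∫[-3,1] (-2*u**3 - 14*u**2 - 14*u + 30) du = 256/3.
Total enclosed area = 40/3 + 256/3 = 296/3.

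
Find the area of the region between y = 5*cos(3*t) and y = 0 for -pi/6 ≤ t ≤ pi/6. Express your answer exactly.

On [-pi/6, pi/6], (5*cos(3*t)) - (0) = 5*cos(3*t) is ≥ 0 throughout, so the area is a single integral of |5*cos(3*t)|.
∫[-pi/6,pi/6] (5*cos(3*t)) dt = 10/3.

10/3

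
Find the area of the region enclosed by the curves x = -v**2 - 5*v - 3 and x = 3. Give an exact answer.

Both boundary curves give x as a function of v, so integrate with respect to v. Setting them equal: -v**2 - 5*v - 6 = 0, i.e. -(v + 2)*(v + 3) = 0, so they meet at v = -3, -2.
For v in [-3, -2], x = -v**2 - 5*v - 3 is on the right; area = ∫[-3,-2] (-v**2 - 5*v - 6) dv = 1/6.

1/6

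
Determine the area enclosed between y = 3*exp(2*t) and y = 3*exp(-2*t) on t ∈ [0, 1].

-3 + 3*exp(-2)/2 + 3*exp(2)/2

On [0, 1], (3*exp(2*t)) - (3*exp(-2*t)) = 3*exp(2*t) - 3*exp(-2*t) is ≥ 0 throughout, so the area is a single integral of |3*exp(2*t) - 3*exp(-2*t)|.
∫[0,1] (3*exp(2*t) - 3*exp(-2*t)) dt = -3 + 3*exp(-2)/2 + 3*exp(2)/2.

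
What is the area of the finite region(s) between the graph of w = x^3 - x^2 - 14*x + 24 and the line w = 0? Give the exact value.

1741/12

The curve meets the x-axis where x^3 - x^2 - 14*x + 24 = 0, i.e. (x - 3)*(x - 2)*(x + 4) = 0, at x = -4, 2, 3.
On [-4, 2] the curve lies above the axis; ∫[-4,2] (x^3 - x^2 - 14*x + 24) dx = 144, giving area 144.
On [2, 3] the curve lies below the axis; ∫[2,3] (x^3 - x^2 - 14*x + 24) dx = -13/12, giving area 13/12.
Total area = 144 + 13/12 = 1741/12.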